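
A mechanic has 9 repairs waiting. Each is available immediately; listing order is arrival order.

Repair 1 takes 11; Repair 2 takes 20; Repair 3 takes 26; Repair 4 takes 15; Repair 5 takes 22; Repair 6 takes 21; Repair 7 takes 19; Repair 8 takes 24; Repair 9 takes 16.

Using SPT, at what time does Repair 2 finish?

SPT (increasing processing time): Repair 1 Repair 4 Repair 9 Repair 7 Repair 2 Repair 6 Repair 5 Repair 8 Repair 3.
Repair 1: 0→11
Repair 4: 11→26
Repair 9: 26→42
Repair 7: 42→61
Repair 2: 61→81

81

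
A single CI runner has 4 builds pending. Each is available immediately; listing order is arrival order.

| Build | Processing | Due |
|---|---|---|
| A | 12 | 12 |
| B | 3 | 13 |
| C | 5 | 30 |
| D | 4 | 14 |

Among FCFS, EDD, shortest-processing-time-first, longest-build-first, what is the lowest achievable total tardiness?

7

FIFO (arrival order): A B C D.
A: 0→12, due 12, tardiness 0
B: 12→15, due 13, tardiness 2
C: 15→20, due 30, tardiness 0
D: 20→24, due 14, tardiness 10
Sum = 0+2+0+10 = 12.
EDD (increasing due date): A B D C.
A: 0→12, due 12, tardiness 0
B: 12→15, due 13, tardiness 2
D: 15→19, due 14, tardiness 5
C: 19→24, due 30, tardiness 0
Sum = 0+2+5+0 = 7.
SPT (increasing processing time): B D C A.
B: 0→3, due 13, tardiness 0
D: 3→7, due 14, tardiness 0
C: 7→12, due 30, tardiness 0
A: 12→24, due 12, tardiness 12
Sum = 0+0+0+12 = 12.
LPT (decreasing processing time): A C D B.
A: 0→12, due 12, tardiness 0
C: 12→17, due 30, tardiness 0
D: 17→21, due 14, tardiness 7
B: 21→24, due 13, tardiness 11
Sum = 0+0+7+11 = 18.
FIFO 12, EDD 7, SPT 12, LPT 18 → minimum 7.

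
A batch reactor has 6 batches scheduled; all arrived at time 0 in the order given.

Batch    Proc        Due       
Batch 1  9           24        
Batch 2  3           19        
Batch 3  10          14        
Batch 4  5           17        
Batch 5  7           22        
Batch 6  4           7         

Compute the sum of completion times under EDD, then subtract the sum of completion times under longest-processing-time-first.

-33

EDD (increasing due date): Batch 6 Batch 3 Batch 4 Batch 2 Batch 5 Batch 1.
Batch 6: 0→4
Batch 3: 4→14
Batch 4: 14→19
Batch 2: 19→22
Batch 5: 22→29
Batch 1: 29→38
Sum = 4+14+19+22+29+38 = 126.
LPT (decreasing processing time): Batch 3 Batch 1 Batch 5 Batch 4 Batch 6 Batch 2.
Batch 3: 0→10
Batch 1: 10→19
Batch 5: 19→26
Batch 4: 26→31
Batch 6: 31→35
Batch 2: 35→38
Sum = 10+19+26+31+35+38 = 159.
Difference = 126 − 159 = -33.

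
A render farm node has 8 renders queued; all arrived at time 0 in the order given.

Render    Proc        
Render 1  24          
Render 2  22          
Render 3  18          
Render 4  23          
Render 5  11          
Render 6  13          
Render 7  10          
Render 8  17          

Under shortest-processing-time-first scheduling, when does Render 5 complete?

21

SPT (increasing processing time): Render 7 Render 5 Render 6 Render 8 Render 3 Render 2 Render 4 Render 1.
Render 7: 0→10
Render 5: 10→21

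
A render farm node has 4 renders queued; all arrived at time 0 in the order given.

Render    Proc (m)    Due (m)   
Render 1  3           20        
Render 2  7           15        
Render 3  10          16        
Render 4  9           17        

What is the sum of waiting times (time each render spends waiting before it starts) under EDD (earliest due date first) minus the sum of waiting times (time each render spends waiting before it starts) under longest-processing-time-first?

-5

EDD (increasing due date): Render 2 Render 3 Render 4 Render 1.
Render 2: waits 0, runs 0→7
Render 3: waits 7, runs 7→17
Render 4: waits 17, runs 17→26
Render 1: waits 26, runs 26→29
Sum = 0+7+17+26 = 50.
LPT (decreasing processing time): Render 3 Render 4 Render 2 Render 1.
Render 3: waits 0, runs 0→10
Render 4: waits 10, runs 10→19
Render 2: waits 19, runs 19→26
Render 1: waits 26, runs 26→29
Sum = 0+10+19+26 = 55.
Difference = 50 − 55 = -5.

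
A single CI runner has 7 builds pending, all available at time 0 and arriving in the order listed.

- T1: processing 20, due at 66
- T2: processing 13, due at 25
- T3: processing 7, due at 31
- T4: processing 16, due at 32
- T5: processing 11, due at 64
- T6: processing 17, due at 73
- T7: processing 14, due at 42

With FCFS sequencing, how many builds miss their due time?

FIFO (arrival order): T1 T2 T3 T4 T5 T6 T7.
T1: 0→20, due 66, tardiness 0
T2: 20→33, due 25, tardiness 8
T3: 33→40, due 31, tardiness 9
T4: 40→56, due 32, tardiness 24
T5: 56→67, due 64, tardiness 3
T6: 67→84, due 73, tardiness 11
T7: 84→98, due 42, tardiness 56
Late builds: 6.

6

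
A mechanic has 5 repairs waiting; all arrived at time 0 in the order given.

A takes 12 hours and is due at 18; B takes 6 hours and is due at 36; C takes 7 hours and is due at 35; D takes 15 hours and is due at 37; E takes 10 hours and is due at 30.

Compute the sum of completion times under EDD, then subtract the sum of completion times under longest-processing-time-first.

EDD (increasing due date): A E C B D.
A: 0→12
E: 12→22
C: 22→29
B: 29→35
D: 35→50
Sum = 12+22+29+35+50 = 148.
LPT (decreasing processing time): D A E C B.
D: 0→15
A: 15→27
E: 27→37
C: 37→44
B: 44→50
Sum = 15+27+37+44+50 = 173.
Difference = 148 − 173 = -25.

-25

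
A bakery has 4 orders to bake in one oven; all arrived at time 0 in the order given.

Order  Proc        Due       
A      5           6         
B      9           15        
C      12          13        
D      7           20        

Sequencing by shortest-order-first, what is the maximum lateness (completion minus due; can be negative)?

20

SPT (increasing processing time): A D B C.
A: 0→5, due 6, lateness -1
D: 5→12, due 20, lateness -8
B: 12→21, due 15, lateness 6
C: 21→33, due 13, lateness 20
Maximum = 20.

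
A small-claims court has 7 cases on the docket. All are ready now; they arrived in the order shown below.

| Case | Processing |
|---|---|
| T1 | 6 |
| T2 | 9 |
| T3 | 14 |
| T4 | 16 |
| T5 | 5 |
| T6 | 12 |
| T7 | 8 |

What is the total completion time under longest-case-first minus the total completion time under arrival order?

LPT (decreasing processing time): T4 T3 T6 T2 T7 T1 T5.
T4: 0→16
T3: 16→30
T6: 30→42
T2: 42→51
T7: 51→59
T1: 59→65
T5: 65→70
Sum = 16+30+42+51+59+65+70 = 333.
FIFO (arrival order): T1 T2 T3 T4 T5 T6 T7.
T1: 0→6
T2: 6→15
T3: 15→29
T4: 29→45
T5: 45→50
T6: 50→62
T7: 62→70
Sum = 6+15+29+45+50+62+70 = 277.
Difference = 333 − 277 = 56.

56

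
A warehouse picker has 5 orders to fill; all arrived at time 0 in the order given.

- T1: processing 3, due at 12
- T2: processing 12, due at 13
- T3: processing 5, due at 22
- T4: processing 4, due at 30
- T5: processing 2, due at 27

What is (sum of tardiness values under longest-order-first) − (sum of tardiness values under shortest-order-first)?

-1

LPT (decreasing processing time): T2 T3 T4 T1 T5.
T2: 0→12, due 13, tardiness 0
T3: 12→17, due 22, tardiness 0
T4: 17→21, due 30, tardiness 0
T1: 21→24, due 12, tardiness 12
T5: 24→26, due 27, tardiness 0
Sum = 0+0+0+12+0 = 12.
SPT (increasing processing time): T5 T1 T4 T3 T2.
T5: 0→2, due 27, tardiness 0
T1: 2→5, due 12, tardiness 0
T4: 5→9, due 30, tardiness 0
T3: 9→14, due 22, tardiness 0
T2: 14→26, due 13, tardiness 13
Sum = 0+0+0+0+13 = 13.
Difference = 12 − 13 = -1.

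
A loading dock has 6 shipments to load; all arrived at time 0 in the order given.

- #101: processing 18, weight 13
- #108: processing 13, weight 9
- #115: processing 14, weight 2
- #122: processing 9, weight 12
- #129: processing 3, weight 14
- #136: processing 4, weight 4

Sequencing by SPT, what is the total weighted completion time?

1402

SPT (increasing processing time): #129 #136 #122 #108 #115 #101.
#129: finishes 3, weight 14, w·C = 42
#136: finishes 7, weight 4, w·C = 28
#122: finishes 16, weight 12, w·C = 192
#108: finishes 29, weight 9, w·C = 261
#115: finishes 43, weight 2, w·C = 86
#101: finishes 61, weight 13, w·C = 793
Sum = 42+28+192+261+86+793 = 1402.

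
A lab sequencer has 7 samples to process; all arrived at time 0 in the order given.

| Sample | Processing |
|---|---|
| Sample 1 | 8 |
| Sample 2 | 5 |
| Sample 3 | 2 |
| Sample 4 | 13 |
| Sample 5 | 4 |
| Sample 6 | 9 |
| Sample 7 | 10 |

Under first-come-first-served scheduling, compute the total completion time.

188

FIFO (arrival order): Sample 1 Sample 2 Sample 3 Sample 4 Sample 5 Sample 6 Sample 7.
Sample 1: 0→8
Sample 2: 8→13
Sample 3: 13→15
Sample 4: 15→28
Sample 5: 28→32
Sample 6: 32→41
Sample 7: 41→51
Sum = 8+13+15+28+32+41+51 = 188.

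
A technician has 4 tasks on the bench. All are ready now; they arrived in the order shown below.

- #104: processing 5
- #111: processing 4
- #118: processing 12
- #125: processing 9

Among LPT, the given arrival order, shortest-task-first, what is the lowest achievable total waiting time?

31

LPT (decreasing processing time): #118 #125 #104 #111.
#118: waits 0, runs 0→12
#125: waits 12, runs 12→21
#104: waits 21, runs 21→26
#111: waits 26, runs 26→30
Sum = 0+12+21+26 = 59.
FIFO (arrival order): #104 #111 #118 #125.
#104: waits 0, runs 0→5
#111: waits 5, runs 5→9
#118: waits 9, runs 9→21
#125: waits 21, runs 21→30
Sum = 0+5+9+21 = 35.
SPT (increasing processing time): #111 #104 #125 #118.
#111: waits 0, runs 0→4
#104: waits 4, runs 4→9
#125: waits 9, runs 9→18
#118: waits 18, runs 18→30
Sum = 0+4+9+18 = 31.
LPT 59, FIFO 35, SPT 31 → minimum 31.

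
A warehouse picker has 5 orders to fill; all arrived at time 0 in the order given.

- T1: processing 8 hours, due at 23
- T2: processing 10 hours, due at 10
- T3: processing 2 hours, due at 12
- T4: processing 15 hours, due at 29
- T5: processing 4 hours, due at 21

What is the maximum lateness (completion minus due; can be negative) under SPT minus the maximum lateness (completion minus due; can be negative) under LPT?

SPT (increasing processing time): T3 T5 T1 T2 T4.
T3: 0→2, due 12, lateness -10
T5: 2→6, due 21, lateness -15
T1: 6→14, due 23, lateness -9
T2: 14→24, due 10, lateness 14
T4: 24→39, due 29, lateness 10
Maximum = 14.
LPT (decreasing processing time): T4 T2 T1 T5 T3.
T4: 0→15, due 29, lateness -14
T2: 15→25, due 10, lateness 15
T1: 25→33, due 23, lateness 10
T5: 33→37, due 21, lateness 16
T3: 37→39, due 12, lateness 27
Maximum = 27.
Difference = 14 − 27 = -13.

-13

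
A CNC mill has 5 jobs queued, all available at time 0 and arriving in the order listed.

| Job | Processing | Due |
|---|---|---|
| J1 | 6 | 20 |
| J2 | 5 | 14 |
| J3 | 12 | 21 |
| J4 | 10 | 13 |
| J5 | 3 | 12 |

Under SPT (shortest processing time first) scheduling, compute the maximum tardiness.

15

SPT (increasing processing time): J5 J2 J1 J4 J3.
J5: 0→3, due 12, tardiness 0
J2: 3→8, due 14, tardiness 0
J1: 8→14, due 20, tardiness 0
J4: 14→24, due 13, tardiness 11
J3: 24→36, due 21, tardiness 15
Maximum = 15.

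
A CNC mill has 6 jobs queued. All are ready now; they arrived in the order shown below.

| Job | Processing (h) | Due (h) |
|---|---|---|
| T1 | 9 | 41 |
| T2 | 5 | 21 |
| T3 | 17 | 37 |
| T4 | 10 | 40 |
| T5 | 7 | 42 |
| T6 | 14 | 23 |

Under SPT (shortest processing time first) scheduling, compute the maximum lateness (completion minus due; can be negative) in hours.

SPT (increasing processing time): T2 T5 T1 T4 T6 T3.
T2: 0→5, due 21, lateness -16
T5: 5→12, due 42, lateness -30
T1: 12→21, due 41, lateness -20
T4: 21→31, due 40, lateness -9
T6: 31→45, due 23, lateness 22
T3: 45→62, due 37, lateness 25
Maximum = 25.

25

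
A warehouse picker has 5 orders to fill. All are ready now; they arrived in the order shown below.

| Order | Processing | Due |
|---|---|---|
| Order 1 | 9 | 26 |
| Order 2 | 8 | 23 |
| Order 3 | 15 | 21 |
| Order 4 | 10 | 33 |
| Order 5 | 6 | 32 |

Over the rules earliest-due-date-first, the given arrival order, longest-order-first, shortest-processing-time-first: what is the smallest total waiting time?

EDD (increasing due date): Order 3 Order 2 Order 1 Order 5 Order 4.
Order 3: waits 0, runs 0→15
Order 2: waits 15, runs 15→23
Order 1: waits 23, runs 23→32
Order 5: waits 32, runs 32→38
Order 4: waits 38, runs 38→48
Sum = 0+15+23+32+38 = 108.
FIFO (arrival order): Order 1 Order 2 Order 3 Order 4 Order 5.
Order 1: waits 0, runs 0→9
Order 2: waits 9, runs 9→17
Order 3: waits 17, runs 17→32
Order 4: waits 32, runs 32→42
Order 5: waits 42, runs 42→48
Sum = 0+9+17+32+42 = 100.
LPT (decreasing processing time): Order 3 Order 4 Order 1 Order 2 Order 5.
Order 3: waits 0, runs 0→15
Order 4: waits 15, runs 15→25
Order 1: waits 25, runs 25→34
Order 2: waits 34, runs 34→42
Order 5: waits 42, runs 42→48
Sum = 0+15+25+34+42 = 116.
SPT (increasing processing time): Order 5 Order 2 Order 1 Order 4 Order 3.
Order 5: waits 0, runs 0→6
Order 2: waits 6, runs 6→14
Order 1: waits 14, runs 14→23
Order 4: waits 23, runs 23→33
Order 3: waits 33, runs 33→48
Sum = 0+6+14+23+33 = 76.
EDD 108, FIFO 100, LPT 116, SPT 76 → minimum 76.

76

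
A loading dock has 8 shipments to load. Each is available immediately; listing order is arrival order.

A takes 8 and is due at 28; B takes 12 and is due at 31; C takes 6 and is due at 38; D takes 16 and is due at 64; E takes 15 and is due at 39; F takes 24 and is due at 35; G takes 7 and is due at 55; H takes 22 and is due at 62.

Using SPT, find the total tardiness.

SPT (increasing processing time): C G A B E D H F.
C: 0→6, due 38, tardiness 0
G: 6→13, due 55, tardiness 0
A: 13→21, due 28, tardiness 0
B: 21→33, due 31, tardiness 2
E: 33→48, due 39, tardiness 9
D: 48→64, due 64, tardiness 0
H: 64→86, due 62, tardiness 24
F: 86→110, due 35, tardiness 75
Sum = 0+0+0+2+9+0+24+75 = 110.

110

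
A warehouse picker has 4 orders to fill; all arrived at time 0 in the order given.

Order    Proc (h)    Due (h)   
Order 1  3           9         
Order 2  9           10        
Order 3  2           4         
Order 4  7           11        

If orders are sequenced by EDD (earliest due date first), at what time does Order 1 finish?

5

EDD (increasing due date): Order 3 Order 1 Order 2 Order 4.
Order 3: 0→2
Order 1: 2→5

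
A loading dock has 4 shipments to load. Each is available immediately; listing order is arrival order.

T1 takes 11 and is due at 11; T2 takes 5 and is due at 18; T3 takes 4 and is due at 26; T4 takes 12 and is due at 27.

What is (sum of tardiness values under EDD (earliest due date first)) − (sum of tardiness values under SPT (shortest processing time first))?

EDD (increasing due date): T1 T2 T3 T4.
T1: 0→11, due 11, tardiness 0
T2: 11→16, due 18, tardiness 0
T3: 16→20, due 26, tardiness 0
T4: 20→32, due 27, tardiness 5
Sum = 0+0+0+5 = 5.
SPT (increasing processing time): T3 T2 T1 T4.
T3: 0→4, due 26, tardiness 0
T2: 4→9, due 18, tardiness 0
T1: 9→20, due 11, tardiness 9
T4: 20→32, due 27, tardiness 5
Sum = 0+0+9+5 = 14.
Difference = 5 − 14 = -9.

-9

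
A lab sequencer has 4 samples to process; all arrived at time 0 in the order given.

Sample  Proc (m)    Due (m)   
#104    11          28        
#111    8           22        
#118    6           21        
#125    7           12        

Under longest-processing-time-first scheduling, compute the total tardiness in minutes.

25

LPT (decreasing processing time): #104 #111 #125 #118.
#104: 0→11, due 28, tardiness 0
#111: 11→19, due 22, tardiness 0
#125: 19→26, due 12, tardiness 14
#118: 26→32, due 21, tardiness 11
Sum = 0+0+14+11 = 25.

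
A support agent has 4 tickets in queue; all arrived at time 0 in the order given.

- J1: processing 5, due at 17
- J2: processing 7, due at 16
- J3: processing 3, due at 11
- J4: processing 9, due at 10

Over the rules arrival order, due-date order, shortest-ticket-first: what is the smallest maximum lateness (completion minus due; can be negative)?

FIFO (arrival order): J1 J2 J3 J4.
J1: 0→5, due 17, lateness -12
J2: 5→12, due 16, lateness -4
J3: 12→15, due 11, lateness 4
J4: 15→24, due 10, lateness 14
Maximum = 14.
EDD (increasing due date): J4 J3 J2 J1.
J4: 0→9, due 10, lateness -1
J3: 9→12, due 11, lateness 1
J2: 12→19, due 16, lateness 3
J1: 19→24, due 17, lateness 7
Maximum = 7.
SPT (increasing processing time): J3 J1 J2 J4.
J3: 0→3, due 11, lateness -8
J1: 3→8, due 17, lateness -9
J2: 8→15, due 16, lateness -1
J4: 15→24, due 10, lateness 14
Maximum = 14.
FIFO 14, EDD 7, SPT 14 → minimum 7.

7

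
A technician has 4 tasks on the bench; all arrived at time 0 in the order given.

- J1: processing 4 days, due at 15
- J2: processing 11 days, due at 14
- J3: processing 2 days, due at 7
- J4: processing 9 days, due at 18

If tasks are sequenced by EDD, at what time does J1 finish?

EDD (increasing due date): J3 J2 J1 J4.
J3: 0→2
J2: 2→13
J1: 13→17

17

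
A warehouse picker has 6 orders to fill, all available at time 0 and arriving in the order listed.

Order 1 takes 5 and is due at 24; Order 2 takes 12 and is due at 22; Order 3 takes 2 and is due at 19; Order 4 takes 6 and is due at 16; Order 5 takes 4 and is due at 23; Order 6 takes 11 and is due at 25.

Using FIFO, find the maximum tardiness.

15

FIFO (arrival order): Order 1 Order 2 Order 3 Order 4 Order 5 Order 6.
Order 1: 0→5, due 24, tardiness 0
Order 2: 5→17, due 22, tardiness 0
Order 3: 17→19, due 19, tardiness 0
Order 4: 19→25, due 16, tardiness 9
Order 5: 25→29, due 23, tardiness 6
Order 6: 29→40, due 25, tardiness 15
Maximum = 15.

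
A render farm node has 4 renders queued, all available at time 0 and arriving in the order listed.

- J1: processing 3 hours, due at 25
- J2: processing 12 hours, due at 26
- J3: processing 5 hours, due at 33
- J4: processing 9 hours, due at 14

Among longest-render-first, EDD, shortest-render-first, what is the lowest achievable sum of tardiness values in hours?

LPT (decreasing processing time): J2 J4 J3 J1.
J2: 0→12, due 26, tardiness 0
J4: 12→21, due 14, tardiness 7
J3: 21→26, due 33, tardiness 0
J1: 26→29, due 25, tardiness 4
Sum = 0+7+0+4 = 11.
EDD (increasing due date): J4 J1 J2 J3.
J4: 0→9, due 14, tardiness 0
J1: 9→12, due 25, tardiness 0
J2: 12→24, due 26, tardiness 0
J3: 24→29, due 33, tardiness 0
Sum = 0+0+0+0 = 0.
SPT (increasing processing time): J1 J3 J4 J2.
J1: 0→3, due 25, tardiness 0
J3: 3→8, due 33, tardiness 0
J4: 8→17, due 14, tardiness 3
J2: 17→29, due 26, tardiness 3
Sum = 0+0+3+3 = 6.
LPT 11, EDD 0, SPT 6 → minimum 0.

0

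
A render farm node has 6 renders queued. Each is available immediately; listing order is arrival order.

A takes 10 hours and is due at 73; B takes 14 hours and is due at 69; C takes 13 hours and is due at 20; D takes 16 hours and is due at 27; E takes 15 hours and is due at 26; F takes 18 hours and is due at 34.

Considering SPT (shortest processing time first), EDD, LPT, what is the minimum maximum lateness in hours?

28

SPT (increasing processing time): A C B E D F.
A: 0→10, due 73, lateness -63
C: 10→23, due 20, lateness 3
B: 23→37, due 69, lateness -32
E: 37→52, due 26, lateness 26
D: 52→68, due 27, lateness 41
F: 68→86, due 34, lateness 52
Maximum = 52.
EDD (increasing due date): C E D F B A.
C: 0→13, due 20, lateness -7
E: 13→28, due 26, lateness 2
D: 28→44, due 27, lateness 17
F: 44→62, due 34, lateness 28
B: 62→76, due 69, lateness 7
A: 76→86, due 73, lateness 13
Maximum = 28.
LPT (decreasing processing time): F D E B C A.
F: 0→18, due 34, lateness -16
D: 18→34, due 27, lateness 7
E: 34→49, due 26, lateness 23
B: 49→63, due 69, lateness -6
C: 63→76, due 20, lateness 56
A: 76→86, due 73, lateness 13
Maximum = 56.
SPT 52, EDD 28, LPT 56 → minimum 28.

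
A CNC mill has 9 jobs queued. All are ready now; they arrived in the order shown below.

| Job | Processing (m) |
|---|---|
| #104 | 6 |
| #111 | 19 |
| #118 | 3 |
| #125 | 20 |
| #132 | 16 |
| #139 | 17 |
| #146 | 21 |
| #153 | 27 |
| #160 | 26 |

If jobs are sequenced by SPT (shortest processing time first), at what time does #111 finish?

61

SPT (increasing processing time): #118 #104 #132 #139 #111 #125 #146 #160 #153.
#118: 0→3
#104: 3→9
#132: 9→25
#139: 25→42
#111: 42→61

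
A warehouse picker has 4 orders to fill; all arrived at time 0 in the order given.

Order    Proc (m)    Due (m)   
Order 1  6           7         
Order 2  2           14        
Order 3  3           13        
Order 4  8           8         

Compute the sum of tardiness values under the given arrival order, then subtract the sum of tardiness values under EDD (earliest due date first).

-4

FIFO (arrival order): Order 1 Order 2 Order 3 Order 4.
Order 1: 0→6, due 7, tardiness 0
Order 2: 6→8, due 14, tardiness 0
Order 3: 8→11, due 13, tardiness 0
Order 4: 11→19, due 8, tardiness 11
Sum = 0+0+0+11 = 11.
EDD (increasing due date): Order 1 Order 4 Order 3 Order 2.
Order 1: 0→6, due 7, tardiness 0
Order 4: 6→14, due 8, tardiness 6
Order 3: 14→17, due 13, tardiness 4
Order 2: 17→19, due 14, tardiness 5
Sum = 0+6+4+5 = 15.
Difference = 11 − 15 = -4.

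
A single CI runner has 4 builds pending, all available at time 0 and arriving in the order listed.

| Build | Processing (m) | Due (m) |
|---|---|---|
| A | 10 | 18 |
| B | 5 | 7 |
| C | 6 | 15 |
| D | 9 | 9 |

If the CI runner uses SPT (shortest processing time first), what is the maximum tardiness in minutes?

SPT (increasing processing time): B C D A.
B: 0→5, due 7, tardiness 0
C: 5→11, due 15, tardiness 0
D: 11→20, due 9, tardiness 11
A: 20→30, due 18, tardiness 12
Maximum = 12.

12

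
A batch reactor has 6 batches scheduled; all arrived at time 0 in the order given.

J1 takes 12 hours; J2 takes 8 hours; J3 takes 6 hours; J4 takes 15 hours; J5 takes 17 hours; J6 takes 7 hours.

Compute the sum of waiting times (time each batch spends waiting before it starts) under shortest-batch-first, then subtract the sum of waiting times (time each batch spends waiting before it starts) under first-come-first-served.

-36

SPT (increasing processing time): J3 J6 J2 J1 J4 J5.
J3: waits 0, runs 0→6
J6: waits 6, runs 6→13
J2: waits 13, runs 13→21
J1: waits 21, runs 21→33
J4: waits 33, runs 33→48
J5: waits 48, runs 48→65
Sum = 0+6+13+21+33+48 = 121.
FIFO (arrival order): J1 J2 J3 J4 J5 J6.
J1: waits 0, runs 0→12
J2: waits 12, runs 12→20
J3: waits 20, runs 20→26
J4: waits 26, runs 26→41
J5: waits 41, runs 41→58
J6: waits 58, runs 58→65
Sum = 0+12+20+26+41+58 = 157.
Difference = 121 − 157 = -36.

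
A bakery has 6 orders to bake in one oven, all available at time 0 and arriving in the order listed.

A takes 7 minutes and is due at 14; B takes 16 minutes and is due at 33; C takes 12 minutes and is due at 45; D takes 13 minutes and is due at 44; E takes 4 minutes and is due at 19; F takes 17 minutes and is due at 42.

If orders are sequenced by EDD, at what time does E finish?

11

EDD (increasing due date): A E B F D C.
A: 0→7
E: 7→11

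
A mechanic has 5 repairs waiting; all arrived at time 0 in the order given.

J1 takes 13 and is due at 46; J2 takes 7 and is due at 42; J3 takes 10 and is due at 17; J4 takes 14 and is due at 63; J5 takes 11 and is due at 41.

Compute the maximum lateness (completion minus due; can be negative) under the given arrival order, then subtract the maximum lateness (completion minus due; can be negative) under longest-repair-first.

-17

FIFO (arrival order): J1 J2 J3 J4 J5.
J1: 0→13, due 46, lateness -33
J2: 13→20, due 42, lateness -22
J3: 20→30, due 17, lateness 13
J4: 30→44, due 63, lateness -19
J5: 44→55, due 41, lateness 14
Maximum = 14.
LPT (decreasing processing time): J4 J1 J5 J3 J2.
J4: 0→14, due 63, lateness -49
J1: 14→27, due 46, lateness -19
J5: 27→38, due 41, lateness -3
J3: 38→48, due 17, lateness 31
J2: 48→55, due 42, lateness 13
Maximum = 31.
Difference = 14 − 31 = -17.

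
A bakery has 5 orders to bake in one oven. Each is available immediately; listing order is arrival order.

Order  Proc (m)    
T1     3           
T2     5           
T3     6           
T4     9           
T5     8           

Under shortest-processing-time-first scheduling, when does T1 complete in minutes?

SPT (increasing processing time): T1 T2 T3 T5 T4.
T1: 0→3

3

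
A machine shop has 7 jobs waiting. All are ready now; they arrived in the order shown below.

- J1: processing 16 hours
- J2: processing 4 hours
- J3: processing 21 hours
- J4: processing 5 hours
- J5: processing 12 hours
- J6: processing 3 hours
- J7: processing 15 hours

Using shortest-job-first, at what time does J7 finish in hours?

39

SPT (increasing processing time): J6 J2 J4 J5 J7 J1 J3.
J6: 0→3
J2: 3→7
J4: 7→12
J5: 12→24
J7: 24→39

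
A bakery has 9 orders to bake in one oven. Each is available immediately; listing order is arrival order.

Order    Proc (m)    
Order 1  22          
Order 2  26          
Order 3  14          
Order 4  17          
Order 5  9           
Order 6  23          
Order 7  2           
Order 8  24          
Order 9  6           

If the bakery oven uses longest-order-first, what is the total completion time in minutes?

901

LPT (decreasing processing time): Order 2 Order 8 Order 6 Order 1 Order 4 Order 3 Order 5 Order 9 Order 7.
Order 2: 0→26
Order 8: 26→50
Order 6: 50→73
Order 1: 73→95
Order 4: 95→112
Order 3: 112→126
Order 5: 126→135
Order 9: 135→141
Order 7: 141→143
Sum = 26+50+73+95+112+126+135+141+143 = 901.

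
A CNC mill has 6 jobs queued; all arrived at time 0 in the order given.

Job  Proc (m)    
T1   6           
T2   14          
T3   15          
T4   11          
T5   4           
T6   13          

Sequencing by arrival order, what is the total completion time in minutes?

FIFO (arrival order): T1 T2 T3 T4 T5 T6.
T1: 0→6
T2: 6→20
T3: 20→35
T4: 35→46
T5: 46→50
T6: 50→63
Sum = 6+20+35+46+50+63 = 220.

220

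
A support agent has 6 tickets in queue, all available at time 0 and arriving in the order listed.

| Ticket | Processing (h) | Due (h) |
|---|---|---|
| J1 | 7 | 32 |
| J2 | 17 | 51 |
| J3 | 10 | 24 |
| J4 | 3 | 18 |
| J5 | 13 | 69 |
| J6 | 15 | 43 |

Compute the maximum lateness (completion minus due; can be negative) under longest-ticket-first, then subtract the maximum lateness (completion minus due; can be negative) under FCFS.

LPT (decreasing processing time): J2 J6 J5 J3 J1 J4.
J2: 0→17, due 51, lateness -34
J6: 17→32, due 43, lateness -11
J5: 32→45, due 69, lateness -24
J3: 45→55, due 24, lateness 31
J1: 55→62, due 32, lateness 30
J4: 62→65, due 18, lateness 47
Maximum = 47.
FIFO (arrival order): J1 J2 J3 J4 J5 J6.
J1: 0→7, due 32, lateness -25
J2: 7→24, due 51, lateness -27
J3: 24→34, due 24, lateness 10
J4: 34→37, due 18, lateness 19
J5: 37→50, due 69, lateness -19
J6: 50→65, due 43, lateness 22
Maximum = 22.
Difference = 47 − 22 = 25.

25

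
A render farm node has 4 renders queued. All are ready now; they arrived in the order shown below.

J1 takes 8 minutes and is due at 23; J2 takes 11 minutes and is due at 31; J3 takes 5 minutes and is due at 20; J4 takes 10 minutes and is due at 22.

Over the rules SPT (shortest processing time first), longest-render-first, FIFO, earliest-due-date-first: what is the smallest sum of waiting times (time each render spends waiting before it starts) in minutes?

SPT (increasing processing time): J3 J1 J4 J2.
J3: waits 0, runs 0→5
J1: waits 5, runs 5→13
J4: waits 13, runs 13→23
J2: waits 23, runs 23→34
Sum = 0+5+13+23 = 41.
LPT (decreasing processing time): J2 J4 J1 J3.
J2: waits 0, runs 0→11
J4: waits 11, runs 11→21
J1: waits 21, runs 21→29
J3: waits 29, runs 29→34
Sum = 0+11+21+29 = 61.
FIFO (arrival order): J1 J2 J3 J4.
J1: waits 0, runs 0→8
J2: waits 8, runs 8→19
J3: waits 19, runs 19→24
J4: waits 24, runs 24→34
Sum = 0+8+19+24 = 51.
EDD (increasing due date): J3 J4 J1 J2.
J3: waits 0, runs 0→5
J4: waits 5, runs 5→15
J1: waits 15, runs 15→23
J2: waits 23, runs 23→34
Sum = 0+5+15+23 = 43.
SPT 41, LPT 61, FIFO 51, EDD 43 → minimum 41.

41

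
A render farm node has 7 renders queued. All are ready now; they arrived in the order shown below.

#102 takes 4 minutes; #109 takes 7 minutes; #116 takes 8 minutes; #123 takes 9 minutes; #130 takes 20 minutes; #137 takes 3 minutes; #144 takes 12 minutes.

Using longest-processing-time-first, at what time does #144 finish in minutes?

32

LPT (decreasing processing time): #130 #144 #123 #116 #109 #102 #137.
#130: 0→20
#144: 20→32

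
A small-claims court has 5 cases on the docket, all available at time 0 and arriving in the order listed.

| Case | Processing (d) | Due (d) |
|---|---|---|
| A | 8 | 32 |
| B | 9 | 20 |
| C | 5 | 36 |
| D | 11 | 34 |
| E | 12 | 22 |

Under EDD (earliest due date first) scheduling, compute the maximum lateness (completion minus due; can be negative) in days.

EDD (increasing due date): B E A D C.
B: 0→9, due 20, lateness -11
E: 9→21, due 22, lateness -1
A: 21→29, due 32, lateness -3
D: 29→40, due 34, lateness 6
C: 40→45, due 36, lateness 9
Maximum = 9.

9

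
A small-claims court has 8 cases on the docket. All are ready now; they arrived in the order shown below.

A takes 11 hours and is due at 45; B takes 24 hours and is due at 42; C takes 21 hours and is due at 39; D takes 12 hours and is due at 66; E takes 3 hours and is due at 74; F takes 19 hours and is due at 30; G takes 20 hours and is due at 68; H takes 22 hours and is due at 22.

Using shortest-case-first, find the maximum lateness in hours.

90

SPT (increasing processing time): E A D F G C H B.
E: 0→3, due 74, lateness -71
A: 3→14, due 45, lateness -31
D: 14→26, due 66, lateness -40
F: 26→45, due 30, lateness 15
G: 45→65, due 68, lateness -3
C: 65→86, due 39, lateness 47
H: 86→108, due 22, lateness 86
B: 108→132, due 42, lateness 90
Maximum = 90.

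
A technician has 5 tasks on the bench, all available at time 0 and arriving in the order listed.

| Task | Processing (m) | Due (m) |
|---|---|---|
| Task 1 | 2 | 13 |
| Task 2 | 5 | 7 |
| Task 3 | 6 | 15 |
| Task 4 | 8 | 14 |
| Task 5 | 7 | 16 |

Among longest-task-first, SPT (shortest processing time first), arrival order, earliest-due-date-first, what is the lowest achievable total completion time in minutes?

LPT (decreasing processing time): Task 4 Task 5 Task 3 Task 2 Task 1.
Task 4: 0→8
Task 5: 8→15
Task 3: 15→21
Task 2: 21→26
Task 1: 26→28
Sum = 8+15+21+26+28 = 98.
SPT (increasing processing time): Task 1 Task 2 Task 3 Task 5 Task 4.
Task 1: 0→2
Task 2: 2→7
Task 3: 7→13
Task 5: 13→20
Task 4: 20→28
Sum = 2+7+13+20+28 = 70.
FIFO (arrival order): Task 1 Task 2 Task 3 Task 4 Task 5.
Task 1: 0→2
Task 2: 2→7
Task 3: 7→13
Task 4: 13→21
Task 5: 21→28
Sum = 2+7+13+21+28 = 71.
EDD (increasing due date): Task 2 Task 1 Task 4 Task 3 Task 5.
Task 2: 0→5
Task 1: 5→7
Task 4: 7→15
Task 3: 15→21
Task 5: 21→28
Sum = 5+7+15+21+28 = 76.
LPT 98, SPT 70, FIFO 71, EDD 76 → minimum 70.

70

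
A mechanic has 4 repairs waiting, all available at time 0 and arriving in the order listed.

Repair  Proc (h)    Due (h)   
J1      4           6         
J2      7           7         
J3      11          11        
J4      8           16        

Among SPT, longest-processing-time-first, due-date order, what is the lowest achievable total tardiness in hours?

26

SPT (increasing processing time): J1 J2 J4 J3.
J1: 0→4, due 6, tardiness 0
J2: 4→11, due 7, tardiness 4
J4: 11→19, due 16, tardiness 3
J3: 19→30, due 11, tardiness 19
Sum = 0+4+3+19 = 26.
LPT (decreasing processing time): J3 J4 J2 J1.
J3: 0→11, due 11, tardiness 0
J4: 11→19, due 16, tardiness 3
J2: 19→26, due 7, tardiness 19
J1: 26→30, due 6, tardiness 24
Sum = 0+3+19+24 = 46.
EDD (increasing due date): J1 J2 J3 J4.
J1: 0→4, due 6, tardiness 0
J2: 4→11, due 7, tardiness 4
J3: 11→22, due 11, tardiness 11
J4: 22→30, due 16, tardiness 14
Sum = 0+4+11+14 = 29.
SPT 26, LPT 46, EDD 29 → minimum 26.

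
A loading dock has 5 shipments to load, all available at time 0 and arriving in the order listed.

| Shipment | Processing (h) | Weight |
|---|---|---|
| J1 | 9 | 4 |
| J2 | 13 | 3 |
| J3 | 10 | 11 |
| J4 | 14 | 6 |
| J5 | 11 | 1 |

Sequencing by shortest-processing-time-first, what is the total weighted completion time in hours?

746

SPT (increasing processing time): J1 J3 J5 J2 J4.
J1: finishes 9, weight 4, w·C = 36
J3: finishes 19, weight 11, w·C = 209
J5: finishes 30, weight 1, w·C = 30
J2: finishes 43, weight 3, w·C = 129
J4: finishes 57, weight 6, w·C = 342
Sum = 36+209+30+129+342 = 746.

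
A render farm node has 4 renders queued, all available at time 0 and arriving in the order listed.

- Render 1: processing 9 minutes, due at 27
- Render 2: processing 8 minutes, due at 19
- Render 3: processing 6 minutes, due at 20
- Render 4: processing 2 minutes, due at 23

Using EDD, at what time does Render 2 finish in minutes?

8

EDD (increasing due date): Render 2 Render 3 Render 4 Render 1.
Render 2: 0→8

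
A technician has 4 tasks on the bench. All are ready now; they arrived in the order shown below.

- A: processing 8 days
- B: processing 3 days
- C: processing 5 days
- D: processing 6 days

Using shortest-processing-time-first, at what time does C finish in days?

SPT (increasing processing time): B C D A.
B: 0→3
C: 3→8

8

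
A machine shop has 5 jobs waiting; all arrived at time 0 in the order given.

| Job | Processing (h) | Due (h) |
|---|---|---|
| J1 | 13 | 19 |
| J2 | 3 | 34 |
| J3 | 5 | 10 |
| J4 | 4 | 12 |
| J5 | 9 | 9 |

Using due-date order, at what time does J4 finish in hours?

EDD (increasing due date): J5 J3 J4 J1 J2.
J5: 0→9
J3: 9→14
J4: 14→18

18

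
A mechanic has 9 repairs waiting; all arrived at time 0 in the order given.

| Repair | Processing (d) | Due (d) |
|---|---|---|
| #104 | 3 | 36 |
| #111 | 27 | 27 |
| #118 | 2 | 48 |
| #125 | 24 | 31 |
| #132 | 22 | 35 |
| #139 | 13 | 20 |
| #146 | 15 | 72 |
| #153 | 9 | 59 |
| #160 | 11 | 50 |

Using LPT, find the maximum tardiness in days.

LPT (decreasing processing time): #111 #125 #132 #146 #139 #160 #153 #104 #118.
#111: 0→27, due 27, tardiness 0
#125: 27→51, due 31, tardiness 20
#132: 51→73, due 35, tardiness 38
#146: 73→88, due 72, tardiness 16
#139: 88→101, due 20, tardiness 81
#160: 101→112, due 50, tardiness 62
#153: 112→121, due 59, tardiness 62
#104: 121→124, due 36, tardiness 88
#118: 124→126, due 48, tardiness 78
Maximum = 88.

88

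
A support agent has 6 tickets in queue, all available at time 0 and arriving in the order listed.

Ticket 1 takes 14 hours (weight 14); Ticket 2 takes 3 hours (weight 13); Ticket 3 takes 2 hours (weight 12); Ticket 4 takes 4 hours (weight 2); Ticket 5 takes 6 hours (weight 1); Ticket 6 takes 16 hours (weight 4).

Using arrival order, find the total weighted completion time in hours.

900

FIFO (arrival order): Ticket 1 Ticket 2 Ticket 3 Ticket 4 Ticket 5 Ticket 6.
Ticket 1: finishes 14, weight 14, w·C = 196
Ticket 2: finishes 17, weight 13, w·C = 221
Ticket 3: finishes 19, weight 12, w·C = 228
Ticket 4: finishes 23, weight 2, w·C = 46
Ticket 5: finishes 29, weight 1, w·C = 29
Ticket 6: finishes 45, weight 4, w·C = 180
Sum = 196+221+228+46+29+180 = 900.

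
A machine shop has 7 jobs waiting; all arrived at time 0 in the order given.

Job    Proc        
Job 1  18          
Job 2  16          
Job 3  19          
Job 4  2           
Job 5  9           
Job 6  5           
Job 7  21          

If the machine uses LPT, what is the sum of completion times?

LPT (decreasing processing time): Job 7 Job 3 Job 1 Job 2 Job 5 Job 6 Job 4.
Job 7: 0→21
Job 3: 21→40
Job 1: 40→58
Job 2: 58→74
Job 5: 74→83
Job 6: 83→88
Job 4: 88→90
Sum = 21+40+58+74+83+88+90 = 454.

454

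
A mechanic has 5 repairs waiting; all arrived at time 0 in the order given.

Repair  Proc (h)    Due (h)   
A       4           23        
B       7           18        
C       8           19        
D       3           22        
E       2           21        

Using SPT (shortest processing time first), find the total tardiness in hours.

5

SPT (increasing processing time): E D A B C.
E: 0→2, due 21, tardiness 0
D: 2→5, due 22, tardiness 0
A: 5→9, due 23, tardiness 0
B: 9→16, due 18, tardiness 0
C: 16→24, due 19, tardiness 5
Sum = 0+0+0+0+5 = 5.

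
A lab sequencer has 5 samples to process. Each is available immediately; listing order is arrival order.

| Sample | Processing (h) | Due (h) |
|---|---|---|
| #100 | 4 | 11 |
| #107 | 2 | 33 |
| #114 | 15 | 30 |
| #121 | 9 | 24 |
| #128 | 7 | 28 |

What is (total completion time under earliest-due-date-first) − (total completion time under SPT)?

29

EDD (increasing due date): #100 #121 #128 #114 #107.
#100: 0→4
#121: 4→13
#128: 13→20
#114: 20→35
#107: 35→37
Sum = 4+13+20+35+37 = 109.
SPT (increasing processing time): #107 #100 #128 #121 #114.
#107: 0→2
#100: 2→6
#128: 6→13
#121: 13→22
#114: 22→37
Sum = 2+6+13+22+37 = 80.
Difference = 109 − 80 = 29.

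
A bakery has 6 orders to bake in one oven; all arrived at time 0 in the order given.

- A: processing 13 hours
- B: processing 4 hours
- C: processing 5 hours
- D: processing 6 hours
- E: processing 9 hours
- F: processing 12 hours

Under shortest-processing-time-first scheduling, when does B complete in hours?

SPT (increasing processing time): B C D E F A.
B: 0→4

4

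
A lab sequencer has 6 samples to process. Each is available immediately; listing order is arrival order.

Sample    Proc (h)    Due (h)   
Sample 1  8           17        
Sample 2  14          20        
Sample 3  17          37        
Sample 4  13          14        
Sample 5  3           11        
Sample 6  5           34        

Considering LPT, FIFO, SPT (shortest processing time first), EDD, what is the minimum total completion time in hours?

159

LPT (decreasing processing time): Sample 3 Sample 2 Sample 4 Sample 1 Sample 6 Sample 5.
Sample 3: 0→17
Sample 2: 17→31
Sample 4: 31→44
Sample 1: 44→52
Sample 6: 52→57
Sample 5: 57→60
Sum = 17+31+44+52+57+60 = 261.
FIFO (arrival order): Sample 1 Sample 2 Sample 3 Sample 4 Sample 5 Sample 6.
Sample 1: 0→8
Sample 2: 8→22
Sample 3: 22→39
Sample 4: 39→52
Sample 5: 52→55
Sample 6: 55→60
Sum = 8+22+39+52+55+60 = 236.
SPT (increasing processing time): Sample 5 Sample 6 Sample 1 Sample 4 Sample 2 Sample 3.
Sample 5: 0→3
Sample 6: 3→8
Sample 1: 8→16
Sample 4: 16→29
Sample 2: 29→43
Sample 3: 43→60
Sum = 3+8+16+29+43+60 = 159.
EDD (increasing due date): Sample 5 Sample 4 Sample 1 Sample 2 Sample 6 Sample 3.
Sample 5: 0→3
Sample 4: 3→16
Sample 1: 16→24
Sample 2: 24→38
Sample 6: 38→43
Sample 3: 43→60
Sum = 3+16+24+38+43+60 = 184.
LPT 261, FIFO 236, SPT 159, EDD 184 → minimum 159.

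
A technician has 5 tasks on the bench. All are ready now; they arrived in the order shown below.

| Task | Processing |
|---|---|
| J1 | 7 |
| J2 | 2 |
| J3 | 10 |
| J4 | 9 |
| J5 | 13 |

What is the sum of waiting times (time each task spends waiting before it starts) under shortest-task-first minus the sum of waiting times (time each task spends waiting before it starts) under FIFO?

-6

SPT (increasing processing time): J2 J1 J4 J3 J5.
J2: waits 0, runs 0→2
J1: waits 2, runs 2→9
J4: waits 9, runs 9→18
J3: waits 18, runs 18→28
J5: waits 28, runs 28→41
Sum = 0+2+9+18+28 = 57.
FIFO (arrival order): J1 J2 J3 J4 J5.
J1: waits 0, runs 0→7
J2: waits 7, runs 7→9
J3: waits 9, runs 9→19
J4: waits 19, runs 19→28
J5: waits 28, runs 28→41
Sum = 0+7+9+19+28 = 63.
Difference = 57 − 63 = -6.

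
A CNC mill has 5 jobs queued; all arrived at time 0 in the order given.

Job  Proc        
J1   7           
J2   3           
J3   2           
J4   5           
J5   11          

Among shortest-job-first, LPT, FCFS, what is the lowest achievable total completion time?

SPT (increasing processing time): J3 J2 J4 J1 J5.
J3: 0→2
J2: 2→5
J4: 5→10
J1: 10→17
J5: 17→28
Sum = 2+5+10+17+28 = 62.
LPT (decreasing processing time): J5 J1 J4 J2 J3.
J5: 0→11
J1: 11→18
J4: 18→23
J2: 23→26
J3: 26→28
Sum = 11+18+23+26+28 = 106.
FIFO (arrival order): J1 J2 J3 J4 J5.
J1: 0→7
J2: 7→10
J3: 10→12
J4: 12→17
J5: 17→28
Sum = 7+10+12+17+28 = 74.
SPT 62, LPT 106, FIFO 74 → minimum 62.

62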